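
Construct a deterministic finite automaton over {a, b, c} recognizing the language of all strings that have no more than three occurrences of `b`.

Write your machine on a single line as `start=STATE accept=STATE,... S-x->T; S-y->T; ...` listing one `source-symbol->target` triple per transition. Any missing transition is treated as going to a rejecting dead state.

start=s0; accept=s0,s1,s2,s3; s0-a->s0; s0-b->s1; s0-c->s0; s1-a->s1; s1-b->s2; s1-c->s1; s2-a->s2; s2-b->s3; s2-c->s2; s3-a->s3; s3-b->s4; s3-c->s3; s4-a->s4; s4-b->s4; s4-c->s4

Count `b`s, saturating at 4: states s0 through s3 mean 0 through 3 `b`s seen; s4 means more than 3. Each `b` increments (capped at s4); other symbols loop. Accept from {s0, s1, s2, s3}.
        a   b   c  
>* s0   s0  s1  s0 
 * s1   s1  s2  s1 
 * s2   s2  s3  s2 
 * s3   s3  s4  s3 
   s4   s4  s4  s4 
(> = start, * = accepting)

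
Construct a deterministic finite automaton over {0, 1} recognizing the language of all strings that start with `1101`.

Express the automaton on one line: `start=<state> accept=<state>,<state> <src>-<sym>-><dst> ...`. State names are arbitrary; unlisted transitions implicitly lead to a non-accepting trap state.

Check the first 4 symbols one by one: q0 through q3 record how many have matched `1101` so far; any wrong symbol goes to the dead state q5. After all 4 match we enter the accepting sink q4.
A 6-state machine:
        0   1  
>  q0   q5  q1 
   q1   q5  q2 
   q2   q3  q5 
   q3   q5  q4 
 * q4   q4  q4 
   q5   q5  q5 
(> = start, * = accepting)

start=q0 accept=q4 q0-0->q5 q0-1->q1 q1-0->q5 q1-1->q2 q2-0->q3 q2-1->q5 q3-0->q5 q3-1->q4 q4-0->q4 q4-1->q4 q5-0->q5 q5-1->q5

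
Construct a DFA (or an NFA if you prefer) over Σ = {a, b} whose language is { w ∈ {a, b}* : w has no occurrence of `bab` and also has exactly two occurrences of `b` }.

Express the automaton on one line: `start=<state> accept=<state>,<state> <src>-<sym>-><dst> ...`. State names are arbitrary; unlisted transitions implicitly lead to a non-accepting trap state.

Run two small machines in parallel and take their product. One (4 states) tracks partial matches of the forbidden pattern `bab`; the other (4 states) tracks the count of `b`s, saturating at 3. Each combined state is a pair, one component from each; accept when both components accept.
With 12 states:
          a    b  
>  q0     q0   q1 
   q1     q2   q3 
   q2     q4   q5 
 * q3     q6   q7 
   q4     q4   q3 
   q5     q5   q8 
 * q6     q9   q8 
   q7    q10   q7 
   q8     q8   q8 
 * q9     q9   q7 
   q10   q11   q8 
   q11   q11   q7 
(> = start, * = accepting)

start=q0 accept=q3,q6,q9 q0-a->q0 q0-b->q1 q1-a->q2 q1-b->q3 q2-a->q4 q2-b->q5 q3-a->q6 q3-b->q7 q4-a->q4 q4-b->q3 q5-a->q5 q5-b->q8 q6-a->q9 q6-b->q8 q7-a->q10 q7-b->q7 q8-a->q8 q8-b->q8 q9-a->q9 q9-b->q7 q10-a->q11 q10-b->q8 q11-a->q11 q11-b->q7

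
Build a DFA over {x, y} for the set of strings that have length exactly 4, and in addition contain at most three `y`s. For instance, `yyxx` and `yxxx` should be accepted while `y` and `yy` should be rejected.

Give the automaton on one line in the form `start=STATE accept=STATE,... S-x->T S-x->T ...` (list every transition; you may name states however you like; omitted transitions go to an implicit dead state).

start=A accept=H A-x->B A-y->C B-x->D B-y->D C-x->D C-y->E D-x->F D-y->F E-x->F E-y->G F-x->H F-y->H G-x->H G-y->I H-x->I H-y->I I-x->I I-y->I

Build one automaton per condition and run them in lockstep. The first has 6 states tracking the input length, saturating at 5; the second has 5 states tracking the count of `y`s, saturating at 4. A product state is a pair (one from each), accepting exactly when both do. Equivalent product states are then merged.
9 states suffice.
       x  y 
>  A   B  C 
   B   D  D 
   C   D  E 
   D   F  F 
   E   F  G 
   F   H  H 
   G   H  I 
 * H   I  I 
   I   I  I 
(> = start, * = accepting)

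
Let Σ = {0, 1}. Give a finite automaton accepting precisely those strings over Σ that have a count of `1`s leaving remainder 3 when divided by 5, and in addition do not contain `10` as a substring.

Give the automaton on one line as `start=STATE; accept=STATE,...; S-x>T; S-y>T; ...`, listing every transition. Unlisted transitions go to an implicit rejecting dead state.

Run two small machines in parallel and take their product. The first has 5 states tracking the count of `1`s modulo 5; the second has 3 states tracking partial matches of the forbidden pattern `10`. A product state is a pair (one from each), accepting exactly when both do.
          0    1  
>  s0     s0   s1 
   s1     s2   s3 
   s2     s2   s4 
   s3     s4   s5 
   s4     s4   s6 
 * s5     s6   s7 
   s6     s6   s8 
   s7     s8   s9 
   s8     s8  s10 
   s9    s10   s1 
   s10   s10   s2 
(> = start, * = accepting)

start=s0; accept=s5; s0-0>s0; s0-1>s1; s1-0>s2; s1-1>s3; s2-0>s2; s2-1>s4; s3-0>s4; s3-1>s5; s4-0>s4; s4-1>s6; s5-0>s6; s5-1>s7; s6-0>s6; s6-1>s8; s7-0>s8; s7-1>s9; s8-0>s8; s8-1>s10; s9-0>s10; s9-1>s1; s10-0>s10; s10-1>s2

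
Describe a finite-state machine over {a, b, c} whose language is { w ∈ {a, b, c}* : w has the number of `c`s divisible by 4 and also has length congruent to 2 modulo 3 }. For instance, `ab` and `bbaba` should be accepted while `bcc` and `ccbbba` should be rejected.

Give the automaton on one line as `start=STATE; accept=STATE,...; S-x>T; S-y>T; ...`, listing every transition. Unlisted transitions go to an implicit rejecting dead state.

start=q0; accept=q3; q0-a>q1; q0-b>q1; q0-c>q2; q1-a>q3; q1-b>q3; q1-c>q4; q2-a>q4; q2-b>q4; q2-c>q5; q3-a>q0; q3-b>q0; q3-c>q6; q4-a>q6; q4-b>q6; q4-c>q7; q5-a>q7; q5-b>q7; q5-c>q8; q6-a>q2; q6-b>q2; q6-c>q9; q7-a>q9; q7-b>q9; q7-c>q10; q8-a>q10; q8-b>q10; q8-c>q1; q9-a>q5; q9-b>q5; q9-c>q11; q10-a>q11; q10-b>q11; q10-c>q3; q11-a>q8; q11-b>q8; q11-c>q0

Run two small machines in parallel and take their product. One (4 states) tracks the count of `c`s modulo 4; the other (3 states) tracks the input length modulo 3. Each combined state is a pair, one component from each; accept when both components accept.
          a    b    c  
>  q0     q1   q1   q2 
   q1     q3   q3   q4 
   q2     q4   q4   q5 
 * q3     q0   q0   q6 
   q4     q6   q6   q7 
   q5     q7   q7   q8 
   q6     q2   q2   q9 
   q7     q9   q9  q10 
   q8    q10  q10   q1 
   q9     q5   q5  q11 
   q10   q11  q11   q3 
   q11    q8   q8   q0 
(> = start, * = accepting)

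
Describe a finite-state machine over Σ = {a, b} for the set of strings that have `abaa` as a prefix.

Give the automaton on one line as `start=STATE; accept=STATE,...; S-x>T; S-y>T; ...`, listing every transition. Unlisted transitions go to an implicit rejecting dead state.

start=q0; accept=q4; q0-a>q1; q0-b>q5; q1-a>q5; q1-b>q2; q2-a>q3; q2-b>q5; q3-a>q4; q3-b>q5; q4-a>q4; q4-b>q4; q5-a>q5; q5-b>q5

Walk along `abaa` while the input agrees: from q0 take `a` to q1, and so on. Any deviation drops to the rejecting sink q5. Once q4 is reached the prefix is confirmed and every continuation is accepted.
With 6 states:
        a   b  
>  q0   q1  q5 
   q1   q5  q2 
   q2   q3  q5 
   q3   q4  q5 
 * q4   q4  q4 
   q5   q5  q5 
(> = start, * = accepting)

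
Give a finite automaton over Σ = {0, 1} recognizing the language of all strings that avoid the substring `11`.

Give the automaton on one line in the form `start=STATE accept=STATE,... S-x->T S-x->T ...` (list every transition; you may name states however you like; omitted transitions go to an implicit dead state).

Track partial matches of the forbidden pattern `11`. State S2 is a dead state reached once `11` has occurred; every other state accepts. S0 means no part of `11` is currently matched.
3 states suffice.
        0   1  
>* S0   S0  S1 
 * S1   S0  S2 
   S2   S2  S2 
(> = start, * = accepting)

start=S0 accept=S0,S1 S0-0->S0 S0-1->S1 S1-0->S0 S1-1->S2 S2-0->S2 S2-1->S2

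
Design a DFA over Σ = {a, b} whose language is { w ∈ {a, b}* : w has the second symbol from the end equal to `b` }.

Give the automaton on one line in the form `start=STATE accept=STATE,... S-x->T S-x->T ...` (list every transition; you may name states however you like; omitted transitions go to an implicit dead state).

start=q0 accept=q5,q6 q0-a->q1 q0-b->q2 q1-a->q3 q1-b->q4 q2-a->q5 q2-b->q6 q3-a->q3 q3-b->q4 q4-a->q5 q4-b->q6 q5-a->q3 q5-b->q4 q6-a->q5 q6-b->q6

Because acceptance depends on a position counted from the end, the machine has to buffer the most recent 2 symbols. Make each state the string of the last up-to-2 symbols read; on input `x` shift the window left and append `x`. Accept when the buffered window has length 2 and begins with `b`.
A 7-state machine:
        a   b  
>  q0   q1  q2 
   q1   q3  q4 
   q2   q5  q6 
   q3   q3  q4 
   q4   q5  q6 
 * q5   q3  q4 
 * q6   q5  q6 
(> = start, * = accepting)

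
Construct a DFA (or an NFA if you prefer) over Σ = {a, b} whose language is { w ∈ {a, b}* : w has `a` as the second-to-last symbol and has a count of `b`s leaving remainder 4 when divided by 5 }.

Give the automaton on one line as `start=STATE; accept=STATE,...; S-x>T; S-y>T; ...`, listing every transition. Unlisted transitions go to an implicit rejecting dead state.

Handle the two conditions separately and then intersect. The first has 7 states tracking the last 2 symbols read; the second has 5 states tracking the count of `b`s modulo 5. A product state is a pair (one from each), accepting exactly when both do. After merging equivalent states the machine shrinks.
A 9-state machine:
        a   b  
>  q0   q0  q1 
   q1   q1  q2 
   q2   q2  q3 
   q3   q4  q5 
   q4   q4  q6 
   q5   q7  q0 
 * q6   q7  q0 
   q7   q8  q0 
 * q8   q8  q0 
(> = start, * = accepting)

start=q0; accept=q6,q8; q0-a>q0; q0-b>q1; q1-a>q1; q1-b>q2; q2-a>q2; q2-b>q3; q3-a>q4; q3-b>q5; q4-a>q4; q4-b>q6; q5-a>q7; q5-b>q0; q6-a>q7; q6-b>q0; q7-a>q8; q7-b>q0; q8-a>q8; q8-b>q0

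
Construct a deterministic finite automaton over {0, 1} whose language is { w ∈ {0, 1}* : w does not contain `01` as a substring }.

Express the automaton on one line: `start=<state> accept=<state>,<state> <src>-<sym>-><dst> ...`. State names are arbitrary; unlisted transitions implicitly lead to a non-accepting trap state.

Track partial matches of the forbidden pattern `01`. State S2 is a dead state reached once `01` has occurred; every other state accepts. S0 means no part of `01` is currently matched.
3 states suffice.
        0   1  
>* S0   S1  S0 
 * S1   S1  S2 
   S2   S2  S2 
(> = start, * = accepting)

start=S0 accept=S0,S1 S0-0->S1 S0-1->S0 S1-0->S1 S1-1->S2 S2-0->S2 S2-1->S2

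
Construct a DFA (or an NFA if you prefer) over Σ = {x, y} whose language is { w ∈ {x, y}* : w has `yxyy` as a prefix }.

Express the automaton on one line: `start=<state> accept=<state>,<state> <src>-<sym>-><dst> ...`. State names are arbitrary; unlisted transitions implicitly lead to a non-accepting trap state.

start=q0 accept=q4 q0-x->q5 q0-y->q1 q1-x->q2 q1-y->q5 q2-x->q5 q2-y->q3 q3-x->q5 q3-y->q4 q4-x->q4 q4-y->q4 q5-x->q5 q5-y->q5

Check the first 4 symbols one by one: q0 through q3 record how many have matched `yxyy` so far; any wrong symbol goes to the dead state q5. After all 4 match we enter the accepting sink q4.
With 6 states:
        x   y  
>  q0   q5  q1 
   q1   q2  q5 
   q2   q5  q3 
   q3   q5  q4 
 * q4   q4  q4 
   q5   q5  q5 
(> = start, * = accepting)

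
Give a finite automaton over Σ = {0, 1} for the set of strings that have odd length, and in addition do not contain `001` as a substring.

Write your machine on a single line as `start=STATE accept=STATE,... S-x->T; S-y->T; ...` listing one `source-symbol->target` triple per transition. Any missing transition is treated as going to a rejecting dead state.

Handle the two conditions separately and then intersect. One (2 states) tracks the input length modulo 2; the other (4 states) tracks partial matches of the forbidden pattern `001`. Each combined state is a pair, one component from each; accept when both components accept.
8 states suffice.
       0  1 
>  A   B  C 
 * B   D  A 
 * C   E  A 
   D   F  G 
   E   F  C 
 * F   D  H 
   G   H  H 
   H   G  G 
(> = start, * = accepting)

start=A; accept=B,C,F; A-0->B; A-1->C; B-0->D; B-1->A; C-0->E; C-1->A; D-0->F; D-1->G; E-0->F; E-1->C; F-0->D; F-1->H; G-0->H; G-1->H; H-0->G; H-1->G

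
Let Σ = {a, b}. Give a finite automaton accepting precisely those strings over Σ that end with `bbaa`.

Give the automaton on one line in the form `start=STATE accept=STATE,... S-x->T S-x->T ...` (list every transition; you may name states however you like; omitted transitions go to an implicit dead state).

Remember how much of `bbaa` the current input suffix matches. State s0 means no match yet; s1 means the last symbol is `b`; s2 means the last 2 symbols are `bb`; s3 means the last 3 symbols are `bba`; s4 means the last 4 symbols are `bbaa`. Only s4 accepts. On a mismatch, fall back to the longest proper suffix that is still a prefix of `bbaa`.
With 5 states:
        a   b  
>  s0   s0  s1 
   s1   s0  s2 
   s2   s3  s2 
   s3   s4  s1 
 * s4   s0  s1 
(> = start, * = accepting)

start=s0 accept=s4 s0-a->s0 s0-b->s1 s1-a->s0 s1-b->s2 s2-a->s3 s2-b->s2 s3-a->s4 s3-b->s1 s4-a->s0 s4-b->s1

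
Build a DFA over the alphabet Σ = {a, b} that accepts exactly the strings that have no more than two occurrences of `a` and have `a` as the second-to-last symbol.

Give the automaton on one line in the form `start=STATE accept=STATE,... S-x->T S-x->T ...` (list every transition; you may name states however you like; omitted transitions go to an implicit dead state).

start=s0 accept=s3,s4,s8 s0-a->s1 s0-b->s2 s1-a->s3 s1-b->s4 s2-a->s5 s2-b->s6 s3-a->s7 s3-b->s8 s4-a->s9 s4-b->s10 s5-a->s3 s5-b->s4 s6-a->s5 s6-b->s6 s7-a->s7 s7-b->s11 s8-a->s12 s8-b->s13 s9-a->s7 s9-b->s8 s10-a->s9 s10-b->s10 s11-a->s12 s11-b->s14 s12-a->s7 s12-b->s11 s13-a->s12 s13-b->s13 s14-a->s12 s14-b->s14

Build one automaton per condition and run them in lockstep. The first has 4 states tracking the count of `a`s, saturating at 3; the second has 7 states tracking the last 2 symbols read. A product state is a pair (one from each), accepting exactly when both do.
With 15 states:
          a    b  
>  s0     s1   s2 
   s1     s3   s4 
   s2     s5   s6 
 * s3     s7   s8 
 * s4     s9  s10 
   s5     s3   s4 
   s6     s5   s6 
   s7     s7  s11 
 * s8    s12  s13 
   s9     s7   s8 
   s10    s9  s10 
   s11   s12  s14 
   s12    s7  s11 
   s13   s12  s13 
   s14   s12  s14 
(> = start, * = accepting)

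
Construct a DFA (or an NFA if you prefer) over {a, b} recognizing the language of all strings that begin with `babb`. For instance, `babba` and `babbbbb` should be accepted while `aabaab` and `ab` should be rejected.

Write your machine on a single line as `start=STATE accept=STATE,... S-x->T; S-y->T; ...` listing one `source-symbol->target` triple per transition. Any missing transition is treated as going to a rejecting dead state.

Walk along `babb` while the input agrees: from q0 take `b` to q1, and so on. Any deviation drops to the rejecting sink q5. Once q4 is reached the prefix is confirmed and every continuation is accepted.
6 states suffice.
        a   b  
>  q0   q5  q1 
   q1   q2  q5 
   q2   q5  q3 
   q3   q5  q4 
 * q4   q4  q4 
   q5   q5  q5 
(> = start, * = accepting)

start=q0; accept=q4; q0-a->q5; q0-b->q1; q1-a->q2; q1-b->q5; q2-a->q5; q2-b->q3; q3-a->q5; q3-b->q4; q4-a->q4; q4-b->q4; q5-a->q5; q5-b->q5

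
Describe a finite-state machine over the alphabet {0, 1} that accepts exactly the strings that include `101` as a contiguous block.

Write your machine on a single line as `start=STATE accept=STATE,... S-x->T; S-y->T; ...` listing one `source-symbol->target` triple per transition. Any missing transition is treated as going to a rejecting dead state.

start=A; accept=D; A-0->A; A-1->B; B-0->C; B-1->B; C-0->A; C-1->D; D-0->D; D-1->D

States A..C record the length of the longest prefix of `101` that matches the current input suffix. Reaching D means `101` has been seen, and we stay there forever. Accept from D.
       0  1 
>  A   A  B 
   B   C  B 
   C   A  D 
 * D   D  D 
(> = start, * = accepting)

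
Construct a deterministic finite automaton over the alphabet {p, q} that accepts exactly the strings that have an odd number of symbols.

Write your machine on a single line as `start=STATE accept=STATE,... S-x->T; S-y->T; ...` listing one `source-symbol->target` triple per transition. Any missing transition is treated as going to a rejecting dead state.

start=S0; accept=S1; S0-p->S1; S0-q->S1; S1-p->S0; S1-q->S0

Only the length mod 2 matters, so use a 2-cycle: from any state, every input symbol moves to the next state, wrapping S1 back to S0. Mark S1 accepting.
        p   q  
>  S0   S1  S1 
 * S1   S0  S0 
(> = start, * = accepting)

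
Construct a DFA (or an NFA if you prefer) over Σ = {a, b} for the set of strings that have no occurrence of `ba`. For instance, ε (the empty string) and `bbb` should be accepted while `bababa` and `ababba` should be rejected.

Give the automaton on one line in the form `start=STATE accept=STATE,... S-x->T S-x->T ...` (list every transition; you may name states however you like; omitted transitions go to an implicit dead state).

start=S0 accept=S0,S1 S0-a->S0 S0-b->S1 S1-a->S2 S1-b->S1 S2-a->S2 S2-b->S2

Track partial matches of the forbidden pattern `ba`. State S2 is a dead state reached once `ba` has occurred; every other state accepts. S0 means no part of `ba` is currently matched.
        a   b  
>* S0   S0  S1 
 * S1   S2  S1 
   S2   S2  S2 
(> = start, * = accepting)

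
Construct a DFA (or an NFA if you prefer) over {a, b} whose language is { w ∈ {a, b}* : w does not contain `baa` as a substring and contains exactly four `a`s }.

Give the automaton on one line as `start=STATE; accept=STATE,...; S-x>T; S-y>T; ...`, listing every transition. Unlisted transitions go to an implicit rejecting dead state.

Handle the two conditions separately and then intersect. One (4 states) tracks partial matches of the forbidden pattern `baa`; the other (6 states) tracks the count of `a`s, saturating at 5. Each combined state is a pair, one component from each; accept when both components accept. Equivalent product states are then merged.
12 states suffice.
          a    b  
>  s0     s1   s2 
   s1     s3   s4 
   s2     s5   s2 
   s3     s6   s7 
   s4     s8   s4 
   s5     s9   s4 
   s6    s10   s6 
   s7    s11   s7 
   s8     s9   s7 
   s9     s9   s9 
 * s10    s9  s10 
   s11    s9   s6 
(> = start, * = accepting)

start=s0; accept=s10; s0-a>s1; s0-b>s2; s1-a>s3; s1-b>s4; s2-a>s5; s2-b>s2; s3-a>s6; s3-b>s7; s4-a>s8; s4-b>s4; s5-a>s9; s5-b>s4; s6-a>s10; s6-b>s6; s7-a>s11; s7-b>s7; s8-a>s9; s8-b>s7; s9-a>s9; s9-b>s9; s10-a>s9; s10-b>s10; s11-a>s9; s11-b>s6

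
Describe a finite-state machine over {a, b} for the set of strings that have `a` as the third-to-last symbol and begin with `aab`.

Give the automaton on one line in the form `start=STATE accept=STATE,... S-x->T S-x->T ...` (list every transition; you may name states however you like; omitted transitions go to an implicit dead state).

Build one automaton per condition and run them in lockstep. One (15 states) tracks the last 3 symbols read; the other (5 states) tracks whether the input so far still matches the prefix `aab`. Each combined state is a pair, one component from each; accept when both components accept. After merging equivalent states the machine shrinks.
          a    b  
>  q0     q1   q2 
   q1     q3   q2 
   q2     q2   q2 
   q3     q2   q4 
 * q4     q5   q6 
 * q5     q7   q8 
 * q6     q9  q10 
   q7    q11   q4 
   q8     q5   q6 
   q9     q7   q8 
   q10    q9  q10 
 * q11   q11   q4 
(> = start, * = accepting)

start=q0 accept=q4,q5,q6,q11 q0-a->q1 q0-b->q2 q1-a->q3 q1-b->q2 q2-a->q2 q2-b->q2 q3-a->q2 q3-b->q4 q4-a->q5 q4-b->q6 q5-a->q7 q5-b->q8 q6-a->q9 q6-b->q10 q7-a->q11 q7-b->q4 q8-a->q5 q8-b->q6 q9-a->q7 q9-b->q8 q10-a->q9 q10-b->q10 q11-a->q11 q11-b->q4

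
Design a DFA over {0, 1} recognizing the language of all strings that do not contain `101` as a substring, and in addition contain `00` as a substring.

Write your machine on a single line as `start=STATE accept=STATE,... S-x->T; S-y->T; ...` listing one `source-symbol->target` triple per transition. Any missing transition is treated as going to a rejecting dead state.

Build one automaton per condition and run them in lockstep. The first has 4 states tracking partial matches of the forbidden pattern `101`; the second has 3 states tracking whether and how much of `00` has been seen. A product state is a pair (one from each), accepting exactly when both do. Minimizing collapses redundant product states.
       0  1 
>  A   B  C 
   B   D  C 
   C   E  C 
 * D   D  F 
   E   D  G 
 * F   H  F 
   G   G  G 
 * H   D  G 
(> = start, * = accepting)

start=A; accept=D,F,H; A-0->B; A-1->C; B-0->D; B-1->C; C-0->E; C-1->C; D-0->D; D-1->F; E-0->D; E-1->G; F-0->H; F-1->F; G-0->G; G-1->G; H-0->D; H-1->G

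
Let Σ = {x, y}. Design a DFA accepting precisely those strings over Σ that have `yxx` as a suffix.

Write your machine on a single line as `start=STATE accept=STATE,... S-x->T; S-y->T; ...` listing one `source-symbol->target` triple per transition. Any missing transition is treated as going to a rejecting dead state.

start=q0; accept=q3; q0-x->q0; q0-y->q1; q1-x->q2; q1-y->q1; q2-x->q3; q2-y->q1; q3-x->q0; q3-y->q1

Let each state record the length of the longest suffix of the input read so far that is also a prefix of `yxx`. q1 means the last symbol is `y`; q2 means the last 2 symbols are `yx`; q3 means the last 3 symbols are `yxx`. Accept only at q3, where the string currently ends in `yxx`.
A 4-state machine:
        x   y  
>  q0   q0  q1 
   q1   q2  q1 
   q2   q3  q1 
 * q3   q0  q1 
(> = start, * = accepting)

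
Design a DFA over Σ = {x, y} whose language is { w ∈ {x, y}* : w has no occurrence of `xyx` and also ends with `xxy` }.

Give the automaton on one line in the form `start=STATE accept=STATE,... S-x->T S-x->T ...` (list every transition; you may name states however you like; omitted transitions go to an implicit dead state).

start=S0 accept=S4 S0-x->S1 S0-y->S0 S1-x->S2 S1-y->S3 S2-x->S2 S2-y->S4 S3-x->S5 S3-y->S0 S4-x->S5 S4-y->S0 S5-x->S5 S5-y->S5

Run two small machines in parallel and take their product. The first has 4 states tracking partial matches of the forbidden pattern `xyx`; the second has 4 states tracking how much of the suffix `xxy` has currently been matched. A product state is a pair (one from each), accepting exactly when both do. Equivalent product states are then merged.
With 6 states:
        x   y  
>  S0   S1  S0 
   S1   S2  S3 
   S2   S2  S4 
   S3   S5  S0 
 * S4   S5  S0 
   S5   S5  S5 
(> = start, * = accepting)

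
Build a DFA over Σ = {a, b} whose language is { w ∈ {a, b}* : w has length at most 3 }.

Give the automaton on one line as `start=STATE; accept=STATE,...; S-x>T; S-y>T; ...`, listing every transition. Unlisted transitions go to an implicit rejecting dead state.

Count input length up to 4: every symbol moves from q0 toward q4, which means 'more than 3' and absorbs. Accept from {q0, q1, q2, q3}.
5 states suffice.
        a   b  
>* q0   q1  q1 
 * q1   q2  q2 
 * q2   q3  q3 
 * q3   q4  q4 
   q4   q4  q4 
(> = start, * = accepting)

start=q0; accept=q0,q1,q2,q3; q0-a>q1; q0-b>q1; q1-a>q2; q1-b>q2; q2-a>q3; q2-b>q3; q3-a>q4; q3-b>q4; q4-a>q4; q4-b>q4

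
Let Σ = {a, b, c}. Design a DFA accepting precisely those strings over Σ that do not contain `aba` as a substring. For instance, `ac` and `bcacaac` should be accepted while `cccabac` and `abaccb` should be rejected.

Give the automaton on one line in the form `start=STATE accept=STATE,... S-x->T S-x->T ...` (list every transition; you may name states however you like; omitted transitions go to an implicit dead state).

start=q0 accept=q0,q1,q2 q0-a->q1 q0-b->q0 q0-c->q0 q1-a->q1 q1-b->q2 q1-c->q0 q2-a->q3 q2-b->q0 q2-c->q0 q3-a->q3 q3-b->q3 q3-c->q3

Track partial matches of the forbidden pattern `aba`. State q3 is a dead state reached once `aba` has occurred; every other state accepts. q0 means no part of `aba` is currently matched.
        a   b   c  
>* q0   q1  q0  q0 
 * q1   q1  q2  q0 
 * q2   q3  q0  q0 
   q3   q3  q3  q3 
(> = start, * = accepting)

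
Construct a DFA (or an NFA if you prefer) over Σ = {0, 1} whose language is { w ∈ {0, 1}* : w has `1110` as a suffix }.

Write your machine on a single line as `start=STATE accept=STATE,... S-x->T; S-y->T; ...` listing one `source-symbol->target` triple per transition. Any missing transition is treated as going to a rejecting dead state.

start=S0; accept=S4; S0-0->S0; S0-1->S1; S1-0->S0; S1-1->S2; S2-0->S0; S2-1->S3; S3-0->S4; S3-1->S3; S4-0->S0; S4-1->S1

Remember how much of `1110` the current input suffix matches. State S0 means no match yet; S1 means the last symbol is `1`; S2 means the last 2 symbols are `11`; S3 means the last 3 symbols are `111`; S4 means the last 4 symbols are `1110`. Only S4 accepts. On a mismatch, fall back to the longest proper suffix that is still a prefix of `1110`.
5 states suffice.
        0   1  
>  S0   S0  S1 
   S1   S0  S2 
   S2   S0  S3 
   S3   S4  S3 
 * S4   S0  S1 
(> = start, * = accepting)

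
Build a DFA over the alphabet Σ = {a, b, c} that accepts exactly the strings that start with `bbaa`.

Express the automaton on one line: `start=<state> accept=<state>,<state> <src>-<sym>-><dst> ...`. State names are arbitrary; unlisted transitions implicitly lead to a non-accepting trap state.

Check the first 4 symbols one by one: S0 through S3 record how many have matched `bbaa` so far; any wrong symbol goes to the dead state S5. After all 4 match we enter the accepting sink S4.
With 6 states:
        a   b   c  
>  S0   S5  S1  S5 
   S1   S5  S2  S5 
   S2   S3  S5  S5 
   S3   S4  S5  S5 
 * S4   S4  S4  S4 
   S5   S5  S5  S5 
(> = start, * = accepting)

start=S0 accept=S4 S0-a->S5 S0-b->S1 S0-c->S5 S1-a->S5 S1-b->S2 S1-c->S5 S2-a->S3 S2-b->S5 S2-c->S5 S3-a->S4 S3-b->S5 S3-c->S5 S4-a->S4 S4-b->S4 S4-c->S4 S5-a->S5 S5-b->S5 S5-c->S5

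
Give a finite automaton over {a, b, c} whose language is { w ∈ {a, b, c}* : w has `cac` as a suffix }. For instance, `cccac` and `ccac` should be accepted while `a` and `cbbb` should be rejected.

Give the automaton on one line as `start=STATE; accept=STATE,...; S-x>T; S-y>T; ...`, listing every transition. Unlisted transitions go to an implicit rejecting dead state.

start=q0; accept=q3; q0-a>q0; q0-b>q0; q0-c>q1; q1-a>q2; q1-b>q0; q1-c>q1; q2-a>q0; q2-b>q0; q2-c>q3; q3-a>q2; q3-b>q0; q3-c>q1

Let each state record the length of the longest suffix of the input read so far that is also a prefix of `cac`. q1 means the last symbol is `c`; q2 means the last 2 symbols are `ca`; q3 means the last 3 symbols are `cac`. Accept only at q3, where the string currently ends in `cac`.
4 states suffice.
        a   b   c  
>  q0   q0  q0  q1 
   q1   q2  q0  q1 
   q2   q0  q0  q3 
 * q3   q2  q0  q1 
(> = start, * = accepting)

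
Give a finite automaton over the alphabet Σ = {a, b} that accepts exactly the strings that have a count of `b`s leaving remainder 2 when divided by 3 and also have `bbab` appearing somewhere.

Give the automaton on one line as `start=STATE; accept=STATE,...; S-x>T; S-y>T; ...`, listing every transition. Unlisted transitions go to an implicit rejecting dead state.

start=s0; accept=s14; s0-a>s0; s0-b>s1; s1-a>s2; s1-b>s3; s2-a>s2; s2-b>s4; s3-a>s5; s3-b>s6; s4-a>s7; s4-b>s6; s5-a>s7; s5-b>s8; s6-a>s9; s6-b>s10; s7-a>s7; s7-b>s11; s8-a>s8; s8-b>s12; s9-a>s0; s9-b>s12; s10-a>s13; s10-b>s3; s11-a>s0; s11-b>s10; s12-a>s12; s12-b>s14; s13-a>s2; s13-b>s14; s14-a>s14; s14-b>s8

Build one automaton per condition and run them in lockstep. The first has 3 states tracking the count of `b`s modulo 3; the second has 5 states tracking whether and how much of `bbab` has been seen. A product state is a pair (one from each), accepting exactly when both do.
15 states suffice.
          a    b  
>  s0     s0   s1 
   s1     s2   s3 
   s2     s2   s4 
   s3     s5   s6 
   s4     s7   s6 
   s5     s7   s8 
   s6     s9  s10 
   s7     s7  s11 
   s8     s8  s12 
   s9     s0  s12 
   s10   s13   s3 
   s11    s0  s10 
   s12   s12  s14 
   s13    s2  s14 
 * s14   s14   s8 
(> = start, * = accepting)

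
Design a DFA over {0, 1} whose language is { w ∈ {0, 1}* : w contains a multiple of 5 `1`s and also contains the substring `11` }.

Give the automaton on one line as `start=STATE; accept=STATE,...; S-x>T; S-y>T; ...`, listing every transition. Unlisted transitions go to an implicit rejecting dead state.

start=q0; accept=q9; q0-0>q0; q0-1>q1; q1-0>q2; q1-1>q3; q2-0>q2; q2-1>q4; q3-0>q3; q3-1>q5; q4-0>q6; q4-1>q5; q5-0>q5; q5-1>q7; q6-0>q6; q6-1>q8; q7-0>q7; q7-1>q9; q8-0>q10; q8-1>q7; q9-0>q9; q9-1>q11; q10-0>q10; q10-1>q12; q11-0>q11; q11-1>q3; q12-0>q13; q12-1>q9; q13-0>q13; q13-1>q14; q14-0>q0; q14-1>q11

Run two small machines in parallel and take their product. One (5 states) tracks the count of `1`s modulo 5; the other (3 states) tracks whether and how much of `11` has been seen. Each combined state is a pair, one component from each; accept when both components accept.
With 15 states:
          0    1  
>  q0     q0   q1 
   q1     q2   q3 
   q2     q2   q4 
   q3     q3   q5 
   q4     q6   q5 
   q5     q5   q7 
   q6     q6   q8 
   q7     q7   q9 
   q8    q10   q7 
 * q9     q9  q11 
   q10   q10  q12 
   q11   q11   q3 
   q12   q13   q9 
   q13   q13  q14 
   q14    q0  q11 
(> = start, * = accepting)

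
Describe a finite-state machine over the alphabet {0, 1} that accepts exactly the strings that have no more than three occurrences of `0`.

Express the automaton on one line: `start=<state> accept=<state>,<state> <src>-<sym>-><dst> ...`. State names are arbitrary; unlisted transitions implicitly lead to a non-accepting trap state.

Only the number of `0`s matters, and only up to 4. Make a chain s0 → s1 → s2 → s3 → s4 advanced by each `0` (with s4 absorbing); every other symbol self-loops. The accepting set is {s0, s1, s2, s3}.
        0   1  
>* s0   s1  s0 
 * s1   s2  s1 
 * s2   s3  s2 
 * s3   s4  s3 
   s4   s4  s4 
(> = start, * = accepting)

start=s0 accept=s0,s1,s2,s3 s0-0->s1 s0-1->s0 s1-0->s2 s1-1->s1 s2-0->s3 s2-1->s2 s3-0->s4 s3-1->s3 s4-0->s4 s4-1->s4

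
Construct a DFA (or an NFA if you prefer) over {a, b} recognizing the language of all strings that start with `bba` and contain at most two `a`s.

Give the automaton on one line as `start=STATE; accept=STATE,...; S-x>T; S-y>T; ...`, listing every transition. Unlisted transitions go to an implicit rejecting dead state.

start=q0; accept=q4,q5; q0-a>q1; q0-b>q2; q1-a>q1; q1-b>q1; q2-a>q1; q2-b>q3; q3-a>q4; q3-b>q1; q4-a>q5; q4-b>q4; q5-a>q1; q5-b>q5

Handle the two conditions separately and then intersect. The first has 5 states tracking whether the input so far still matches the prefix `bba`; the second has 4 states tracking the count of `a`s, saturating at 3. A product state is a pair (one from each), accepting exactly when both do. Equivalent product states are then merged.
With 6 states:
        a   b  
>  q0   q1  q2 
   q1   q1  q1 
   q2   q1  q3 
   q3   q4  q1 
 * q4   q5  q4 
 * q5   q1  q5 
(> = start, * = accepting)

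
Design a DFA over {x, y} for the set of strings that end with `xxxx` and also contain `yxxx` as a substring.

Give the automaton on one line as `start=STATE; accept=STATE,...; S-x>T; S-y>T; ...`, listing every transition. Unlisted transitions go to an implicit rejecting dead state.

start=q0; accept=q5; q0-x>q0; q0-y>q1; q1-x>q2; q1-y>q1; q2-x>q3; q2-y>q1; q3-x>q4; q3-y>q1; q4-x>q5; q4-y>q1; q5-x>q5; q5-y>q1

Build one automaton per condition and run them in lockstep. One (5 states) tracks how much of the suffix `xxxx` has currently been matched; the other (5 states) tracks whether and how much of `yxxx` has been seen. Each combined state is a pair, one component from each; accept when both components accept. After merging equivalent states the machine shrinks.
        x   y  
>  q0   q0  q1 
   q1   q2  q1 
   q2   q3  q1 
   q3   q4  q1 
   q4   q5  q1 
 * q5   q5  q1 
(> = start, * = accepting)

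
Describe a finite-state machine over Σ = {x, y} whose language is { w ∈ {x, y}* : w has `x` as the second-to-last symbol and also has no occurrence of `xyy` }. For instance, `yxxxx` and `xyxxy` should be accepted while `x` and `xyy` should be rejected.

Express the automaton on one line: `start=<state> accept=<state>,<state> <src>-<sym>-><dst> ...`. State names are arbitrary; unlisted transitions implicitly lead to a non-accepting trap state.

start=s0 accept=s3,s4 s0-x->s1 s0-y->s2 s1-x->s3 s1-y->s4 s2-x->s5 s2-y->s6 s3-x->s3 s3-y->s4 s4-x->s5 s4-y->s7 s5-x->s3 s5-y->s4 s6-x->s5 s6-y->s6 s7-x->s8 s7-y->s7 s8-x->s9 s8-y->s10 s9-x->s9 s9-y->s10 s10-x->s8 s10-y->s7

Handle the two conditions separately and then intersect. The first has 7 states tracking the last 2 symbols read; the second has 4 states tracking partial matches of the forbidden pattern `xyy`. A product state is a pair (one from each), accepting exactly when both do.
11 states suffice.
          x    y  
>  s0     s1   s2 
   s1     s3   s4 
   s2     s5   s6 
 * s3     s3   s4 
 * s4     s5   s7 
   s5     s3   s4 
   s6     s5   s6 
   s7     s8   s7 
   s8     s9  s10 
   s9     s9  s10 
   s10    s8   s7 
(> = start, * = accepting)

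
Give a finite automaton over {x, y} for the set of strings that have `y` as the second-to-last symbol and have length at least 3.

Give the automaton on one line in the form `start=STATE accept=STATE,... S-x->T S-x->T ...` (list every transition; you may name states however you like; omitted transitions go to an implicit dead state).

Run two small machines in parallel and take their product. One (7 states) tracks the last 2 symbols read; the other (5 states) tracks the input length, saturating at 4. Each combined state is a pair, one component from each; accept when both components accept. Equivalent product states are then merged.
A 5-state machine:
        x   y  
>  q0   q1  q1 
   q1   q1  q2 
   q2   q3  q4 
 * q3   q1  q2 
 * q4   q3  q4 
(> = start, * = accepting)

start=q0 accept=q3,q4 q0-x->q1 q0-y->q1 q1-x->q1 q1-y->q2 q2-x->q3 q2-y->q4 q3-x->q1 q3-y->q2 q4-x->q3 q4-y->q4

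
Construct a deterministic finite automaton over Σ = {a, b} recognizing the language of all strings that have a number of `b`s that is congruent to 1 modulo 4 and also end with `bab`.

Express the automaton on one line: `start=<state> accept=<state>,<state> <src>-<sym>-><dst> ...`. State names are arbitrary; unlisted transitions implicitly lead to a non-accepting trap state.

Build one automaton per condition and run them in lockstep. One (4 states) tracks the count of `b`s modulo 4; the other (4 states) tracks how much of the suffix `bab` has currently been matched. Each combined state is a pair, one component from each; accept when both components accept.
          a    b  
>  S0     S0   S1 
   S1     S2   S3 
   S2     S4   S5 
   S3     S6   S7 
   S4     S4   S3 
   S5     S6   S7 
   S6     S8   S9 
   S7    S10  S11 
   S8     S8   S7 
   S9    S10  S11 
   S10   S12  S13 
   S11   S14   S1 
   S12   S12  S11 
   S13   S14   S1 
   S14    S0  S15 
 * S15    S2   S3 
(> = start, * = accepting)

start=S0 accept=S15 S0-a->S0 S0-b->S1 S1-a->S2 S1-b->S3 S2-a->S4 S2-b->S5 S3-a->S6 S3-b->S7 S4-a->S4 S4-b->S3 S5-a->S6 S5-b->S7 S6-a->S8 S6-b->S9 S7-a->S10 S7-b->S11 S8-a->S8 S8-b->S7 S9-a->S10 S9-b->S11 S10-a->S12 S10-b->S13 S11-a->S14 S11-b->S1 S12-a->S12 S12-b->S11 S13-a->S14 S13-b->S1 S14-a->S0 S14-b->S15 S15-a->S2 S15-b->S3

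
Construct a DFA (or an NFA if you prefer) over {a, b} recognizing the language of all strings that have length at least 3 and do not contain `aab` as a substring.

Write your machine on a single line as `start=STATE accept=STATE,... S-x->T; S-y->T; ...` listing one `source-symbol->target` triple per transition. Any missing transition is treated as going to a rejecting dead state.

Handle the two conditions separately and then intersect. One (5 states) tracks the input length, saturating at 4; the other (4 states) tracks partial matches of the forbidden pattern `aab`. Each combined state is a pair, one component from each; accept when both components accept. Equivalent product states are then merged.
With 10 states:
        a   b  
>  q0   q1  q2 
   q1   q3  q4 
   q2   q5  q4 
   q3   q6  q7 
   q4   q8  q9 
   q5   q6  q9 
 * q6   q6  q7 
   q7   q7  q7 
 * q8   q6  q9 
 * q9   q8  q9 
(> = start, * = accepting)

start=q0; accept=q6,q8,q9; q0-a->q1; q0-b->q2; q1-a->q3; q1-b->q4; q2-a->q5; q2-b->q4; q3-a->q6; q3-b->q7; q4-a->q8; q4-b->q9; q5-a->q6; q5-b->q9; q6-a->q6; q6-b->q7; q7-a->q7; q7-b->q7; q8-a->q6; q8-b->q9; q9-a->q8; q9-b->q9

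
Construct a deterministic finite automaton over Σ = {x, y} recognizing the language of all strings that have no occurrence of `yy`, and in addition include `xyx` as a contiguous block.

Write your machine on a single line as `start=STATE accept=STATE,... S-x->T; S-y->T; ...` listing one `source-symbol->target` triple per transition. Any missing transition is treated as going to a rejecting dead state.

start=q0; accept=q5,q6; q0-x->q1; q0-y->q2; q1-x->q1; q1-y->q3; q2-x->q1; q2-y->q4; q3-x->q5; q3-y->q4; q4-x->q4; q4-y->q4; q5-x->q5; q5-y->q6; q6-x->q5; q6-y->q4

Handle the two conditions separately and then intersect. The first has 3 states tracking partial matches of the forbidden pattern `yy`; the second has 4 states tracking whether and how much of `xyx` has been seen. A product state is a pair (one from each), accepting exactly when both do. After merging equivalent states the machine shrinks.
        x   y  
>  q0   q1  q2 
   q1   q1  q3 
   q2   q1  q4 
   q3   q5  q4 
   q4   q4  q4 
 * q5   q5  q6 
 * q6   q5  q4 
(> = start, * = accepting)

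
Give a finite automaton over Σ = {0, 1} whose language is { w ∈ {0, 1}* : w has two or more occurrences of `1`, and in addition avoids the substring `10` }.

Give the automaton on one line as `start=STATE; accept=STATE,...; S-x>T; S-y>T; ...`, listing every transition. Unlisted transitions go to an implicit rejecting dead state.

Build one automaton per condition and run them in lockstep. The first has 4 states tracking the count of `1`s, saturating at 3; the second has 3 states tracking partial matches of the forbidden pattern `10`. A product state is a pair (one from each), accepting exactly when both do.
7 states suffice.
       0  1 
>  A   A  B 
   B   C  D 
   C   C  E 
 * D   E  F 
   E   E  G 
 * F   G  F 
   G   G  G 
(> = start, * = accepting)

start=A; accept=D,F; A-0>A; A-1>B; B-0>C; B-1>D; C-0>C; C-1>E; D-0>E; D-1>F; E-0>E; E-1>G; F-0>G; F-1>F; G-0>G; G-1>G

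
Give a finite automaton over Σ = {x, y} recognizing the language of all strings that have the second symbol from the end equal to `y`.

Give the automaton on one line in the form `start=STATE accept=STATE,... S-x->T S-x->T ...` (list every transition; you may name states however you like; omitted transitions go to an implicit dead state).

Because acceptance depends on a position counted from the end, the machine has to buffer the most recent 2 symbols. Make each state the string of the last up-to-2 symbols read; on input `x` shift the window left and append `x`. Accept when the buffered window has length 2 and begins with `y`.
With 7 states:
       x  y 
>  A   B  C 
   B   D  E 
   C   F  G 
   D   D  E 
   E   F  G 
 * F   D  E 
 * G   F  G 
(> = start, * = accepting)

start=A accept=F,G A-x->B A-y->C B-x->D B-y->E C-x->F C-y->G D-x->D D-y->E E-x->F E-y->G F-x->D F-y->E G-x->F G-y->G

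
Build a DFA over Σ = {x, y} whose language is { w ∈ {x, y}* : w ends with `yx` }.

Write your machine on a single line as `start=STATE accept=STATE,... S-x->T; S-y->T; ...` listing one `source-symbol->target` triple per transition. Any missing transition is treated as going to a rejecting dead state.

start=s0; accept=s2; s0-x->s0; s0-y->s1; s1-x->s2; s1-y->s1; s2-x->s0; s2-y->s1

Let each state record the length of the longest suffix of the input read so far that is also a prefix of `yx`. s1 means the last symbol is `y`; s2 means the last 2 symbols are `yx`. Accept only at s2, where the string currently ends in `yx`.
A 3-state machine:
        x   y  
>  s0   s0  s1 
   s1   s2  s1 
 * s2   s0  s1 
(> = start, * = accepting)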